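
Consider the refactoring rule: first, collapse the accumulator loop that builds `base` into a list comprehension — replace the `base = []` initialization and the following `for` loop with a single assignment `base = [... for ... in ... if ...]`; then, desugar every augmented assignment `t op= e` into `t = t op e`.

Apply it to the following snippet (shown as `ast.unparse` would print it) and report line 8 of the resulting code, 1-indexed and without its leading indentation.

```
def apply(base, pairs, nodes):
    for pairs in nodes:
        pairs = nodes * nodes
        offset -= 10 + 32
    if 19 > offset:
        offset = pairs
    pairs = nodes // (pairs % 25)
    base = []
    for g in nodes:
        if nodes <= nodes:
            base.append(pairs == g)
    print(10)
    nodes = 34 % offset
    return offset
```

base = [pairs == g for g in nodes if nodes <= nodes]

Transformed code:
def apply(base, pairs, nodes):
    for pairs in nodes:
        pairs = nodes * nodes
        offset = offset - (10 + 32)
    if 19 > offset:
        offset = pairs
    pairs = nodes // (pairs % 25)
    base = [pairs == g for g in nodes if nodes <= nodes]
    print(10)
    nodes = 34 % offset
    return offset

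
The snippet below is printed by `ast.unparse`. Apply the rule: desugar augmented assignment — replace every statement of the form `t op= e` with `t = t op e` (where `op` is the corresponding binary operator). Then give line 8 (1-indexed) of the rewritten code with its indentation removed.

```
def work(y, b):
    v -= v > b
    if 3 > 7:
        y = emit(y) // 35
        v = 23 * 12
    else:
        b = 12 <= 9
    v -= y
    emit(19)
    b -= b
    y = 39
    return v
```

Transformed code:
def work(y, b):
    v = v - (v > b)
    if 3 > 7:
        y = emit(y) // 35
        v = 23 * 12
    else:
        b = 12 <= 9
    v = v - y
    emit(19)
    b = b - b
    y = 39
    return v

v = v - y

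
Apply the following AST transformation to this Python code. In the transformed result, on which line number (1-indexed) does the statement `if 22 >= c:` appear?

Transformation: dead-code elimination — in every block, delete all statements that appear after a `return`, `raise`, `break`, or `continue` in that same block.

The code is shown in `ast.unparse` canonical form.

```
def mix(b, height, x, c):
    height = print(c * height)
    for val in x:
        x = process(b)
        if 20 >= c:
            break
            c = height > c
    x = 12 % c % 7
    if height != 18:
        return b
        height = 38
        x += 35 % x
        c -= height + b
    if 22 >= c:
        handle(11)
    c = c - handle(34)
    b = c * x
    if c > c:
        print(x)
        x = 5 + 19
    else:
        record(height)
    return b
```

10

Transformed code:
def mix(b, height, x, c):
    height = print(c * height)
    for val in x:
        x = process(b)
        if 20 >= c:
            break
    x = 12 % c % 7
    if height != 18:
        return b
    if 22 >= c:
        handle(11)
    c = c - handle(34)
    b = c * x
    if c > c:
        print(x)
        x = 5 + 19
    else:
        record(height)
    return b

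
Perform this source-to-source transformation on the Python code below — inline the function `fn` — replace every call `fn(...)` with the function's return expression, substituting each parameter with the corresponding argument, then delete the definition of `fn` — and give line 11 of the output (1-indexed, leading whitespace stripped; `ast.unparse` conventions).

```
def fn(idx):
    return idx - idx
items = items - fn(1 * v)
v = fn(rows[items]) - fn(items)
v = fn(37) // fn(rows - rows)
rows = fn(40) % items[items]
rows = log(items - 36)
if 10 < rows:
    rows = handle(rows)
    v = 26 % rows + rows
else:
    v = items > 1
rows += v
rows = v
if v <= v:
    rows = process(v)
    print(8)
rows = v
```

rows += v

Transformed code:
items = items - (1 * v - 1 * v)
v = rows[items] - rows[items] - (items - items)
v = (37 - 37) // (rows - rows - (rows - rows))
rows = (40 - 40) % items[items]
rows = log(items - 36)
if 10 < rows:
    rows = handle(rows)
    v = 26 % rows + rows
else:
    v = items > 1
rows += v
rows = v
if v <= v:
    rows = process(v)
    print(8)
rows = v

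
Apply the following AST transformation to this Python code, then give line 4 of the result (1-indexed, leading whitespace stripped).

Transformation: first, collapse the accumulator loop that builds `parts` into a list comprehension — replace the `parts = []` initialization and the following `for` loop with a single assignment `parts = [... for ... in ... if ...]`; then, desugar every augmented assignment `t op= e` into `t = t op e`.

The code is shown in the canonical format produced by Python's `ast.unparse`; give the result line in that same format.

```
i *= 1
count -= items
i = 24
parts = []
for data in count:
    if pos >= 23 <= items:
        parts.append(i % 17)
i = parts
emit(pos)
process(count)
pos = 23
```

parts = [i % 17 for data in count if pos >= 23 <= items]

Transformed code:
i = i * 1
count = count - items
i = 24
parts = [i % 17 for data in count if pos >= 23 <= items]
i = parts
emit(pos)
process(count)
pos = 23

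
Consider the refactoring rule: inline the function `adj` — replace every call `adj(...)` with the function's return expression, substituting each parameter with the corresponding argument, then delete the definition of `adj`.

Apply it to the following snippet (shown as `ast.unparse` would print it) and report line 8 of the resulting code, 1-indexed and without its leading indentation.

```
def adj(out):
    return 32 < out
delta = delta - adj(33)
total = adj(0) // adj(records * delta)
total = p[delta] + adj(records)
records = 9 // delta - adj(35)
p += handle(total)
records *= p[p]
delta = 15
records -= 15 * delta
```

records -= 15 * delta

Transformed code:
delta = delta - (32 < 33)
total = (32 < 0) // (32 < records * delta)
total = p[delta] + (32 < records)
records = 9 // delta - (32 < 35)
p += handle(total)
records *= p[p]
delta = 15
records -= 15 * delta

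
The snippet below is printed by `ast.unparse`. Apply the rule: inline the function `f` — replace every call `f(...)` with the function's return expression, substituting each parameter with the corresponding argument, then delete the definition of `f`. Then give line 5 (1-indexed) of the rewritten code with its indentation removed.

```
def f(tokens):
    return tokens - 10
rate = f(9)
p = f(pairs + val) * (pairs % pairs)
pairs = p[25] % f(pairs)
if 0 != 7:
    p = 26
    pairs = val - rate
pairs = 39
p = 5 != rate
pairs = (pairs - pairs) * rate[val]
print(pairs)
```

p = 26

Transformed code:
rate = 9 - 10
p = (pairs + val - 10) * (pairs % pairs)
pairs = p[25] % (pairs - 10)
if 0 != 7:
    p = 26
    pairs = val - rate
pairs = 39
p = 5 != rate
pairs = (pairs - pairs) * rate[val]
print(pairs)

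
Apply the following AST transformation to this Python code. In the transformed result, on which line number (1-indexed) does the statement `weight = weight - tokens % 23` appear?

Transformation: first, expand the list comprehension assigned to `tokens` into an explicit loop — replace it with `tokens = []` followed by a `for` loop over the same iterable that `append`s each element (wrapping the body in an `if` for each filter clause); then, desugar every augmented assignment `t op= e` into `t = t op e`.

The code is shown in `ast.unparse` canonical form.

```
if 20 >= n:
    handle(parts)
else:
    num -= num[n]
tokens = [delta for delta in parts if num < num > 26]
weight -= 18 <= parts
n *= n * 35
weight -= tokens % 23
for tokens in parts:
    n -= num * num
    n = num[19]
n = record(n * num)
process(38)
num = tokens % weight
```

Transformed code:
if 20 >= n:
    handle(parts)
else:
    num = num - num[n]
tokens = []
for delta in parts:
    if num < num > 26:
        tokens.append(delta)
weight = weight - (18 <= parts)
n = n * (n * 35)
weight = weight - tokens % 23
for tokens in parts:
    n = n - num * num
    n = num[19]
n = record(n * num)
process(38)
num = tokens % weight

11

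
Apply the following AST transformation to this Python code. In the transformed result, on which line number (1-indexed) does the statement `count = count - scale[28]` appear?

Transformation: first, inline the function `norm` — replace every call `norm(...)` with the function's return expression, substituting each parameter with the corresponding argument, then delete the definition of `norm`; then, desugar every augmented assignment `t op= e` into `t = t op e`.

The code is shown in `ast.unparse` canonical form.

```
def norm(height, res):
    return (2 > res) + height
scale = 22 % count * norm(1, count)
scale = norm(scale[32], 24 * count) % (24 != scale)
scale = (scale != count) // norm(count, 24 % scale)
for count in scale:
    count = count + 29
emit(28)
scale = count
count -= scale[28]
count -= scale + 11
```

8

Transformed code:
scale = 22 % count * ((2 > count) + 1)
scale = ((2 > 24 * count) + scale[32]) % (24 != scale)
scale = (scale != count) // ((2 > 24 % scale) + count)
for count in scale:
    count = count + 29
emit(28)
scale = count
count = count - scale[28]
count = count - (scale + 11)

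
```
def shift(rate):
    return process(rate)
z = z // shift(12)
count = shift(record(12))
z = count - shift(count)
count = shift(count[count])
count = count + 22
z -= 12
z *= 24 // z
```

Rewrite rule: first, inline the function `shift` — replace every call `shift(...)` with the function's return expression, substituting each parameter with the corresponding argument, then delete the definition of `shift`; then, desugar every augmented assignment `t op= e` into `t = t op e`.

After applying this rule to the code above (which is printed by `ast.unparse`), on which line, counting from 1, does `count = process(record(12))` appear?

Transformed code:
z = z // process(12)
count = process(record(12))
z = count - process(count)
count = process(count[count])
count = count + 22
z = z - 12
z = z * (24 // z)

2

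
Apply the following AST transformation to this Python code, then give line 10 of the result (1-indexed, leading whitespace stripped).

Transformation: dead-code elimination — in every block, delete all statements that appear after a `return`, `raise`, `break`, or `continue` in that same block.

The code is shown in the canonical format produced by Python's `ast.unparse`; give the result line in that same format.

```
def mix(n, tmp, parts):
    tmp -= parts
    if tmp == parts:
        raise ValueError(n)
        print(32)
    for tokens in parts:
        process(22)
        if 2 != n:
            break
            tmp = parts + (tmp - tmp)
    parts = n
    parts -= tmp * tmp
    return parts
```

Transformed code:
def mix(n, tmp, parts):
    tmp -= parts
    if tmp == parts:
        raise ValueError(n)
    for tokens in parts:
        process(22)
        if 2 != n:
            break
    parts = n
    parts -= tmp * tmp
    return parts

parts -= tmp * tmp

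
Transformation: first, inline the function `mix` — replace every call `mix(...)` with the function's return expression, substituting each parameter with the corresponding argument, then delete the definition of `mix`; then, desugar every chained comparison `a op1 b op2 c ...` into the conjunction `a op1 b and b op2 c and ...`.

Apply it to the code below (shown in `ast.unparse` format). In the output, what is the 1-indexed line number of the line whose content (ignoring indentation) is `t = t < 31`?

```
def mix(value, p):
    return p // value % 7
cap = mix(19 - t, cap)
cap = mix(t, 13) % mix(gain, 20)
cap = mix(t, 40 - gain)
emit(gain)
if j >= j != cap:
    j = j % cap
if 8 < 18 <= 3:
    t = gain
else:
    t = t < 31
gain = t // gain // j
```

Transformed code:
cap = cap // (19 - t) % 7
cap = 13 // t % 7 % (20 // gain % 7)
cap = (40 - gain) // t % 7
emit(gain)
if j >= j and j != cap:
    j = j % cap
if 8 < 18 and 18 <= 3:
    t = gain
else:
    t = t < 31
gain = t // gain // j

10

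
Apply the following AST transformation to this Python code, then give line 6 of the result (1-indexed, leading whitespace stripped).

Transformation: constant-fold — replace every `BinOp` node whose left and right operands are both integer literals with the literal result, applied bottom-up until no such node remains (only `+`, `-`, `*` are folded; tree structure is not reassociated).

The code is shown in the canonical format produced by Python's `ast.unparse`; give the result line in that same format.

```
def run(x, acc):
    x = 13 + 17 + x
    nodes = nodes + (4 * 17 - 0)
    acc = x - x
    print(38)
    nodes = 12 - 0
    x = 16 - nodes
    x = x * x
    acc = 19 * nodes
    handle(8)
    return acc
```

nodes = 12

Transformed code:
def run(x, acc):
    x = 30 + x
    nodes = nodes + 68
    acc = x - x
    print(38)
    nodes = 12
    x = 16 - nodes
    x = x * x
    acc = 19 * nodes
    handle(8)
    return acc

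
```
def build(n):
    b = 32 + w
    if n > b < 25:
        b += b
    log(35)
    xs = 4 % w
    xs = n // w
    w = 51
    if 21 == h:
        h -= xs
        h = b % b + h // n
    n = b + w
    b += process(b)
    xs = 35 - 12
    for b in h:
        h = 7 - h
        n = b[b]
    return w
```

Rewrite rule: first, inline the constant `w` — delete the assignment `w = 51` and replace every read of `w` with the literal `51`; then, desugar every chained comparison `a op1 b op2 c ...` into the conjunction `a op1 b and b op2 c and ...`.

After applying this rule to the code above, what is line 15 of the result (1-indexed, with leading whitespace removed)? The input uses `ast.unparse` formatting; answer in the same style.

h = 7 - h

Transformed code:
def build(n):
    b = 32 + 51
    if n > b and b < 25:
        b += b
    log(35)
    xs = 4 % 51
    xs = n // 51
    if 21 == h:
        h -= xs
        h = b % b + h // n
    n = b + 51
    b += process(b)
    xs = 35 - 12
    for b in h:
        h = 7 - h
        n = b[b]
    return 51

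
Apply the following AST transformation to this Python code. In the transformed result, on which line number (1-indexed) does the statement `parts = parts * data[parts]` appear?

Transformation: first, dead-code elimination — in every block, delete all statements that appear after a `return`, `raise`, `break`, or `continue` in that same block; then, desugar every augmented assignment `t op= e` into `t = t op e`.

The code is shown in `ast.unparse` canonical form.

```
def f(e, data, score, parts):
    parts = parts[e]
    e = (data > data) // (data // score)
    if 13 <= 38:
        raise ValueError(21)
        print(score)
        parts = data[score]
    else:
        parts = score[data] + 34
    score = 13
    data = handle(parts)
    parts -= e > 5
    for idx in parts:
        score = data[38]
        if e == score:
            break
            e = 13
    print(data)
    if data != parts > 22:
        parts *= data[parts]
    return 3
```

Transformed code:
def f(e, data, score, parts):
    parts = parts[e]
    e = (data > data) // (data // score)
    if 13 <= 38:
        raise ValueError(21)
    else:
        parts = score[data] + 34
    score = 13
    data = handle(parts)
    parts = parts - (e > 5)
    for idx in parts:
        score = data[38]
        if e == score:
            break
    print(data)
    if data != parts > 22:
        parts = parts * data[parts]
    return 3

17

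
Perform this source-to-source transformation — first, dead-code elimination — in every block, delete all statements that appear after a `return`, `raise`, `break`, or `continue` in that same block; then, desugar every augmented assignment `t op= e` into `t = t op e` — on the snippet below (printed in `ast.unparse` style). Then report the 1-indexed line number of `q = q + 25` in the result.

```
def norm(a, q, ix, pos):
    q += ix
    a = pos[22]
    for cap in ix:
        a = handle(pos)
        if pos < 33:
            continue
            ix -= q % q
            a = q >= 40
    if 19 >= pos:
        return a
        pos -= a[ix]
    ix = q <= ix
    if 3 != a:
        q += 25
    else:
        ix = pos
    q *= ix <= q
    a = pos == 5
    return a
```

12

Transformed code:
def norm(a, q, ix, pos):
    q = q + ix
    a = pos[22]
    for cap in ix:
        a = handle(pos)
        if pos < 33:
            continue
    if 19 >= pos:
        return a
    ix = q <= ix
    if 3 != a:
        q = q + 25
    else:
        ix = pos
    q = q * (ix <= q)
    a = pos == 5
    return a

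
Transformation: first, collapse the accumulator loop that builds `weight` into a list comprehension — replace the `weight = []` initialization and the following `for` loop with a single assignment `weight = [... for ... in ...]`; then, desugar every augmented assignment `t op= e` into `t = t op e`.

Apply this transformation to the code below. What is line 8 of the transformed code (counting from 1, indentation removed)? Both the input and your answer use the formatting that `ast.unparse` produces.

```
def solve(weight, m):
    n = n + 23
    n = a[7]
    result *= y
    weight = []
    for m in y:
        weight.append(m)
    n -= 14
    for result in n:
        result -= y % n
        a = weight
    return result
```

Transformed code:
def solve(weight, m):
    n = n + 23
    n = a[7]
    result = result * y
    weight = [m for m in y]
    n = n - 14
    for result in n:
        result = result - y % n
        a = weight
    return result

result = result - y % n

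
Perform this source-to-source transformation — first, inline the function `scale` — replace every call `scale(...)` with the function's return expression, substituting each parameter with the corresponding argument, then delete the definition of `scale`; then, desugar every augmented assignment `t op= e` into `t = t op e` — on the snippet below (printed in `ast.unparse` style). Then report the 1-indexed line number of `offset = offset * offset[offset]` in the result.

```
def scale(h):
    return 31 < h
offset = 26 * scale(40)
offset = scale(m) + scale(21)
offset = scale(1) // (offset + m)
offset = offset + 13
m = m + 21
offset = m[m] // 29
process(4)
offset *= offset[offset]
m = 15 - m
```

Transformed code:
offset = 26 * (31 < 40)
offset = (31 < m) + (31 < 21)
offset = (31 < 1) // (offset + m)
offset = offset + 13
m = m + 21
offset = m[m] // 29
process(4)
offset = offset * offset[offset]
m = 15 - m

8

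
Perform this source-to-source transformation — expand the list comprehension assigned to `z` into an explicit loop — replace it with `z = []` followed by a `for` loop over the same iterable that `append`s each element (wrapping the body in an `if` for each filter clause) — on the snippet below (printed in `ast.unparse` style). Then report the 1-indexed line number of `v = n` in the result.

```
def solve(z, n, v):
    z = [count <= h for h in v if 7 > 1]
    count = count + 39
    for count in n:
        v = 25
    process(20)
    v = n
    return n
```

Transformed code:
def solve(z, n, v):
    z = []
    for h in v:
        if 7 > 1:
            z.append(count <= h)
    count = count + 39
    for count in n:
        v = 25
    process(20)
    v = n
    return n

10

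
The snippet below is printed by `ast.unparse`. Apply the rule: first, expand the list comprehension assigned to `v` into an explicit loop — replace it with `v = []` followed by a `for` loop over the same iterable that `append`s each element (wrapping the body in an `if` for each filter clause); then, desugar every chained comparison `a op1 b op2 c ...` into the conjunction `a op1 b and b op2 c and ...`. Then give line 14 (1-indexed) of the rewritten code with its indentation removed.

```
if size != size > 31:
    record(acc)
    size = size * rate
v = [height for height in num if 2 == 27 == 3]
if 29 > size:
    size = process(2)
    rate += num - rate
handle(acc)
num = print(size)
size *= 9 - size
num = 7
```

Transformed code:
if size != size and size > 31:
    record(acc)
    size = size * rate
v = []
for height in num:
    if 2 == 27 and 27 == 3:
        v.append(height)
if 29 > size:
    size = process(2)
    rate += num - rate
handle(acc)
num = print(size)
size *= 9 - size
num = 7

num = 7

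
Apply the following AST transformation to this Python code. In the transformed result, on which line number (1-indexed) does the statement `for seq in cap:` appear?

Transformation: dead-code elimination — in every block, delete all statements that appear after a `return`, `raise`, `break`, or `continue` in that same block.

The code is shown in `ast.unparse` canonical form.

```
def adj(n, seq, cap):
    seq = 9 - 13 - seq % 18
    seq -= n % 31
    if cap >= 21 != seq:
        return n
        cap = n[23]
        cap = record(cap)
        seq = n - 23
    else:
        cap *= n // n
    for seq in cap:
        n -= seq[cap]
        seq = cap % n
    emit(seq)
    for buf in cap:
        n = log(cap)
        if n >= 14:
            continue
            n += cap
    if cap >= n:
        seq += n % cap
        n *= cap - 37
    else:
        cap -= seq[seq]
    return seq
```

Transformed code:
def adj(n, seq, cap):
    seq = 9 - 13 - seq % 18
    seq -= n % 31
    if cap >= 21 != seq:
        return n
    else:
        cap *= n // n
    for seq in cap:
        n -= seq[cap]
        seq = cap % n
    emit(seq)
    for buf in cap:
        n = log(cap)
        if n >= 14:
            continue
    if cap >= n:
        seq += n % cap
        n *= cap - 37
    else:
        cap -= seq[seq]
    return seq

8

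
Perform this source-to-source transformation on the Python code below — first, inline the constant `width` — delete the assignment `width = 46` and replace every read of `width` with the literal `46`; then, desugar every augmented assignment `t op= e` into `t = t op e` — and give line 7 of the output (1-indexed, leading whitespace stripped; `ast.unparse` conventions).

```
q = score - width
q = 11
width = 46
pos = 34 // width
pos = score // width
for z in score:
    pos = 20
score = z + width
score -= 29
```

score = z + 46

Transformed code:
q = score - 46
q = 11
pos = 34 // 46
pos = score // 46
for z in score:
    pos = 20
score = z + 46
score = score - 29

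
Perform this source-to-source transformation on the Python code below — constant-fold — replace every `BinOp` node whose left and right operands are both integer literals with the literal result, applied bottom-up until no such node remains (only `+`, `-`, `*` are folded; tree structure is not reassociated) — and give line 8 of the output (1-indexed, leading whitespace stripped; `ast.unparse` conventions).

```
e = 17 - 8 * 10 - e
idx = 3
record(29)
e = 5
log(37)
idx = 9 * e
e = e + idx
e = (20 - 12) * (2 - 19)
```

e = -136

Transformed code:
e = -63 - e
idx = 3
record(29)
e = 5
log(37)
idx = 9 * e
e = e + idx
e = -136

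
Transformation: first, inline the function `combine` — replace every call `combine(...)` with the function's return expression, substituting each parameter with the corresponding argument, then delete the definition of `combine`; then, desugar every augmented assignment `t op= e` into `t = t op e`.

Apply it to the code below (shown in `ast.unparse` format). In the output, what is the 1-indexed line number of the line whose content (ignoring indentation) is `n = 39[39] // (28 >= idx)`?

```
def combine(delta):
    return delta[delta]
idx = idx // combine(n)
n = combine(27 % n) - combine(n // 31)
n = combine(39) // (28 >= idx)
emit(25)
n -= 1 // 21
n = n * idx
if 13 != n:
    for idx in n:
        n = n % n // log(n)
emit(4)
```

Transformed code:
idx = idx // n[n]
n = (27 % n)[27 % n] - (n // 31)[n // 31]
n = 39[39] // (28 >= idx)
emit(25)
n = n - 1 // 21
n = n * idx
if 13 != n:
    for idx in n:
        n = n % n // log(n)
emit(4)

3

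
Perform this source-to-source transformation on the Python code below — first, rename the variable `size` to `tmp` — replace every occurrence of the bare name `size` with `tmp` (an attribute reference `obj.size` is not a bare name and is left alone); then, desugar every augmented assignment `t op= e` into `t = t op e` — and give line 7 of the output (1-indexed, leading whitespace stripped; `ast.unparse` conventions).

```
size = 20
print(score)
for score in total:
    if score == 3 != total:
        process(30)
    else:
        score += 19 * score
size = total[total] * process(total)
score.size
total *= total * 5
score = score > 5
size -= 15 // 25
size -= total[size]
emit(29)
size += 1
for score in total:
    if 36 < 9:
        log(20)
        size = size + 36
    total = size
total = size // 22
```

Transformed code:
tmp = 20
print(score)
for score in total:
    if score == 3 != total:
        process(30)
    else:
        score = score + 19 * score
tmp = total[total] * process(total)
score.size
total = total * (total * 5)
score = score > 5
tmp = tmp - 15 // 25
tmp = tmp - total[tmp]
emit(29)
tmp = tmp + 1
for score in total:
    if 36 < 9:
        log(20)
        tmp = tmp + 36
    total = tmp
total = tmp // 22

score = score + 19 * score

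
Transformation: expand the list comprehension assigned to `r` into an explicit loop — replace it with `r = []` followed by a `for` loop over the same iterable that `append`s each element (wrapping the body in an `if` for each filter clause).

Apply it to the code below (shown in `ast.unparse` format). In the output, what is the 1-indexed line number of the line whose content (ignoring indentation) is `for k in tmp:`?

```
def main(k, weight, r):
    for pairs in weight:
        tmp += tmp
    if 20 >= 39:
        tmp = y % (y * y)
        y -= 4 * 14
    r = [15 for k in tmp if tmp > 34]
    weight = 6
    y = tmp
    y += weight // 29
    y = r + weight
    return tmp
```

Transformed code:
def main(k, weight, r):
    for pairs in weight:
        tmp += tmp
    if 20 >= 39:
        tmp = y % (y * y)
        y -= 4 * 14
    r = []
    for k in tmp:
        if tmp > 34:
            r.append(15)
    weight = 6
    y = tmp
    y += weight // 29
    y = r + weight
    return tmp

8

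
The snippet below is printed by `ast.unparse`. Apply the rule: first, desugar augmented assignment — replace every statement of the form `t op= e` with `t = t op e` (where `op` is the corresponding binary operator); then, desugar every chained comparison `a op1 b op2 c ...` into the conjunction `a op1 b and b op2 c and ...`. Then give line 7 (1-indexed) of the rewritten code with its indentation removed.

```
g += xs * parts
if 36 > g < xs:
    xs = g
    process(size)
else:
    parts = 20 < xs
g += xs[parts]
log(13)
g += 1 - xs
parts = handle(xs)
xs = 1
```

g = g + xs[parts]

Transformed code:
g = g + xs * parts
if 36 > g and g < xs:
    xs = g
    process(size)
else:
    parts = 20 < xs
g = g + xs[parts]
log(13)
g = g + (1 - xs)
parts = handle(xs)
xs = 1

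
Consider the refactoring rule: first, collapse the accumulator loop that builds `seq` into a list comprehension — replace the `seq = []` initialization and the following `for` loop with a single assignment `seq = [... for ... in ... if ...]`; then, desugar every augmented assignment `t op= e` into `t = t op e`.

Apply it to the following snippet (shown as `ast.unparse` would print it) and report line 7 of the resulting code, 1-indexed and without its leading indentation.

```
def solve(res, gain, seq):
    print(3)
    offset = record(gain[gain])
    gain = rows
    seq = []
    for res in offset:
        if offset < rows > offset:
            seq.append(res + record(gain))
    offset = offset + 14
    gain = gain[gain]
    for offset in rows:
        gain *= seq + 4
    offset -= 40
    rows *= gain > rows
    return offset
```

gain = gain[gain]

Transformed code:
def solve(res, gain, seq):
    print(3)
    offset = record(gain[gain])
    gain = rows
    seq = [res + record(gain) for res in offset if offset < rows > offset]
    offset = offset + 14
    gain = gain[gain]
    for offset in rows:
        gain = gain * (seq + 4)
    offset = offset - 40
    rows = rows * (gain > rows)
    return offset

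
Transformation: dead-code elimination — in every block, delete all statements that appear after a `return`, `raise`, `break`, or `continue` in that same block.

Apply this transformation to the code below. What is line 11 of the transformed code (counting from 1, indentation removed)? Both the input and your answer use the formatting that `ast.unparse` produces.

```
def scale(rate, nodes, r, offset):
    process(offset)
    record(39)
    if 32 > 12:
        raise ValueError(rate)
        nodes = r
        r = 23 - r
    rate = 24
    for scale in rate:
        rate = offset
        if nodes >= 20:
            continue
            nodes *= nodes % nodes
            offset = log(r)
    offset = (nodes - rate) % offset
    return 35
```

Transformed code:
def scale(rate, nodes, r, offset):
    process(offset)
    record(39)
    if 32 > 12:
        raise ValueError(rate)
    rate = 24
    for scale in rate:
        rate = offset
        if nodes >= 20:
            continue
    offset = (nodes - rate) % offset
    return 35

offset = (nodes - rate) % offset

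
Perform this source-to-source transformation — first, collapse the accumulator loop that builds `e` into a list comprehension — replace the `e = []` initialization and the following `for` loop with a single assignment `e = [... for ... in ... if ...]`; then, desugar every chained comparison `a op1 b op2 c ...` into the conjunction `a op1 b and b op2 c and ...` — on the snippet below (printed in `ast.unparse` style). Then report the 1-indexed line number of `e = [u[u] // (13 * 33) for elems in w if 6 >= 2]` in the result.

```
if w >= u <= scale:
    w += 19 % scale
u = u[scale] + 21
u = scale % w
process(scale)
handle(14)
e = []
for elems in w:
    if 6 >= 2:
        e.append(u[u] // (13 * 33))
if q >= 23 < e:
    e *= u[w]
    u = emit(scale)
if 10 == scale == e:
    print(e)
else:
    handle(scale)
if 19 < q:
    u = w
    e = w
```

7

Transformed code:
if w >= u and u <= scale:
    w += 19 % scale
u = u[scale] + 21
u = scale % w
process(scale)
handle(14)
e = [u[u] // (13 * 33) for elems in w if 6 >= 2]
if q >= 23 and 23 < e:
    e *= u[w]
    u = emit(scale)
if 10 == scale and scale == e:
    print(e)
else:
    handle(scale)
if 19 < q:
    u = w
    e = w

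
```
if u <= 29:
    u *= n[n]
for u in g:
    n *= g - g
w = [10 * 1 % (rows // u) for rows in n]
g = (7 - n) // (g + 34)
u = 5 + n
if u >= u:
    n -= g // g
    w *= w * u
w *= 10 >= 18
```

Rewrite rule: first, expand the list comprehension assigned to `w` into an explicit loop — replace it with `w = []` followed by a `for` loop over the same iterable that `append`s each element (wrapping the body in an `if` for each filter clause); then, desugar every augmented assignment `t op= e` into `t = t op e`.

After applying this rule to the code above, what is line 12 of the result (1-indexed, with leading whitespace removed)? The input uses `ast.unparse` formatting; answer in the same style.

Transformed code:
if u <= 29:
    u = u * n[n]
for u in g:
    n = n * (g - g)
w = []
for rows in n:
    w.append(10 * 1 % (rows // u))
g = (7 - n) // (g + 34)
u = 5 + n
if u >= u:
    n = n - g // g
    w = w * (w * u)
w = w * (10 >= 18)

w = w * (w * u)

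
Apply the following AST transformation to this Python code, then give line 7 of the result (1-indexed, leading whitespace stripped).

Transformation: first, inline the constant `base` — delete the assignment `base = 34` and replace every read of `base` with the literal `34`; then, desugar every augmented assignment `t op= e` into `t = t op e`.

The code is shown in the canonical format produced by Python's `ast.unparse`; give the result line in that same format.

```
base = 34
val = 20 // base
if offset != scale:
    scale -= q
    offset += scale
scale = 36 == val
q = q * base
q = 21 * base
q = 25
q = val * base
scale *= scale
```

Transformed code:
val = 20 // 34
if offset != scale:
    scale = scale - q
    offset = offset + scale
scale = 36 == val
q = q * 34
q = 21 * 34
q = 25
q = val * 34
scale = scale * scale

q = 21 * 34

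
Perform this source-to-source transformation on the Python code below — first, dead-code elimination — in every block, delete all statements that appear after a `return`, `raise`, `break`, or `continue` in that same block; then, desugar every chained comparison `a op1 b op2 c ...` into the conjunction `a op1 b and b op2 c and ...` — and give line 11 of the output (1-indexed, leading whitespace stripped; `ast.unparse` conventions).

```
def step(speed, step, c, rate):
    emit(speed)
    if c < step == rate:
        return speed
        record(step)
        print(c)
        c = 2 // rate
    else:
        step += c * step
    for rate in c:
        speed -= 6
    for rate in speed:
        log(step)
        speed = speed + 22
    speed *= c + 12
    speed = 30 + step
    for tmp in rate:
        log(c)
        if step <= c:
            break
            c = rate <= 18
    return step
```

speed = speed + 22

Transformed code:
def step(speed, step, c, rate):
    emit(speed)
    if c < step and step == rate:
        return speed
    else:
        step += c * step
    for rate in c:
        speed -= 6
    for rate in speed:
        log(step)
        speed = speed + 22
    speed *= c + 12
    speed = 30 + step
    for tmp in rate:
        log(c)
        if step <= c:
            break
    return step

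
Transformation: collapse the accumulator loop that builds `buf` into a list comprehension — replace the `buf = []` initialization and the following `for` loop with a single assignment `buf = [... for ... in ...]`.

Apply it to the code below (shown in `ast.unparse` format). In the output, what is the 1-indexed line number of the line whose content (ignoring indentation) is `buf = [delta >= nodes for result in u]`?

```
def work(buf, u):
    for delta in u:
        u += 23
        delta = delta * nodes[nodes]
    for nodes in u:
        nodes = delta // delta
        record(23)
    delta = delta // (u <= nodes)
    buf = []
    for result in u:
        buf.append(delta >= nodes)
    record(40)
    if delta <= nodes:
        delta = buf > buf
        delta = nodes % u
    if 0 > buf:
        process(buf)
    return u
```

9

Transformed code:
def work(buf, u):
    for delta in u:
        u += 23
        delta = delta * nodes[nodes]
    for nodes in u:
        nodes = delta // delta
        record(23)
    delta = delta // (u <= nodes)
    buf = [delta >= nodes for result in u]
    record(40)
    if delta <= nodes:
        delta = buf > buf
        delta = nodes % u
    if 0 > buf:
        process(buf)
    return u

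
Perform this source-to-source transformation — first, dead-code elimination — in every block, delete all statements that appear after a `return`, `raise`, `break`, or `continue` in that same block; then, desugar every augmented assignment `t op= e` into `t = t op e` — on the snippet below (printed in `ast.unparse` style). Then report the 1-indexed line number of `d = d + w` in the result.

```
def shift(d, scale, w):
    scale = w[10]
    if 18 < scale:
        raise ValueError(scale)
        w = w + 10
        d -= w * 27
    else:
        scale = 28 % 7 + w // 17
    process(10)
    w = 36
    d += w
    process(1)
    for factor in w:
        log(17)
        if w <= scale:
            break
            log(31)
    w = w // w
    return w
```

9

Transformed code:
def shift(d, scale, w):
    scale = w[10]
    if 18 < scale:
        raise ValueError(scale)
    else:
        scale = 28 % 7 + w // 17
    process(10)
    w = 36
    d = d + w
    process(1)
    for factor in w:
        log(17)
        if w <= scale:
            break
    w = w // w
    return w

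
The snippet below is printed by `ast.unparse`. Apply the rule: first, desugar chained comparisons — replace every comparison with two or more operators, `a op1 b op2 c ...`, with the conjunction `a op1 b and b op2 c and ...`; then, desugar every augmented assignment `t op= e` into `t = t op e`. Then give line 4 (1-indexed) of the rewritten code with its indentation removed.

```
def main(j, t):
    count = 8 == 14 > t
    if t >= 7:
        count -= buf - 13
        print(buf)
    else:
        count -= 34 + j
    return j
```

Transformed code:
def main(j, t):
    count = 8 == 14 and 14 > t
    if t >= 7:
        count = count - (buf - 13)
        print(buf)
    else:
        count = count - (34 + j)
    return j

count = count - (buf - 13)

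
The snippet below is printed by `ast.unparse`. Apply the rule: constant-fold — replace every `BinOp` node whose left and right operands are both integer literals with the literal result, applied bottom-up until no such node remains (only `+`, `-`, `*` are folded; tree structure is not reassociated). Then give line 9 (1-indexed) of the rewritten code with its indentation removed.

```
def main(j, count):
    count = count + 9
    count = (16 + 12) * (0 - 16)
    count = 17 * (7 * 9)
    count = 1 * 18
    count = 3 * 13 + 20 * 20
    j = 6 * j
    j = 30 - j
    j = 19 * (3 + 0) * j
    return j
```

Transformed code:
def main(j, count):
    count = count + 9
    count = -448
    count = 1071
    count = 18
    count = 439
    j = 6 * j
    j = 30 - j
    j = 57 * j
    return j

j = 57 * j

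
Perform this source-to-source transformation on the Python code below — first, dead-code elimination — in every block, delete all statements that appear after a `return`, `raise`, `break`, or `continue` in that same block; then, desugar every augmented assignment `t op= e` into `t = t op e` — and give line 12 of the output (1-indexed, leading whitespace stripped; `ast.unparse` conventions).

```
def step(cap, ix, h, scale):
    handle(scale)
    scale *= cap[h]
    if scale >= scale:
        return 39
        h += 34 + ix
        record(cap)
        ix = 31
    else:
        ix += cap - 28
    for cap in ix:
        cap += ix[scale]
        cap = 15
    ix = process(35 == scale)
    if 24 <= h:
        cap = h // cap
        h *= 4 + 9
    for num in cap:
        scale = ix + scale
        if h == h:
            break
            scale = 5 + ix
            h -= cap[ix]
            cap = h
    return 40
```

Transformed code:
def step(cap, ix, h, scale):
    handle(scale)
    scale = scale * cap[h]
    if scale >= scale:
        return 39
    else:
        ix = ix + (cap - 28)
    for cap in ix:
        cap = cap + ix[scale]
        cap = 15
    ix = process(35 == scale)
    if 24 <= h:
        cap = h // cap
        h = h * (4 + 9)
    for num in cap:
        scale = ix + scale
        if h == h:
            break
    return 40

if 24 <= h:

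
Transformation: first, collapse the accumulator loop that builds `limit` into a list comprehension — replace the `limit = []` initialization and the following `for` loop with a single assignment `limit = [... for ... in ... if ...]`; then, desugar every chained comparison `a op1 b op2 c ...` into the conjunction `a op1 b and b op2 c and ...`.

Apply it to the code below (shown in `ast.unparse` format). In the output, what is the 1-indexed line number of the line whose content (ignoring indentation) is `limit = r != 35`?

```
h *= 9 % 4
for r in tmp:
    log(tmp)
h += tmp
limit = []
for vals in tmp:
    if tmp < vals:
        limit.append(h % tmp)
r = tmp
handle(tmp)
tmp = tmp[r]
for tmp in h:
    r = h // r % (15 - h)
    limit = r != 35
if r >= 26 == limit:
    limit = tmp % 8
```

Transformed code:
h *= 9 % 4
for r in tmp:
    log(tmp)
h += tmp
limit = [h % tmp for vals in tmp if tmp < vals]
r = tmp
handle(tmp)
tmp = tmp[r]
for tmp in h:
    r = h // r % (15 - h)
    limit = r != 35
if r >= 26 and 26 == limit:
    limit = tmp % 8

11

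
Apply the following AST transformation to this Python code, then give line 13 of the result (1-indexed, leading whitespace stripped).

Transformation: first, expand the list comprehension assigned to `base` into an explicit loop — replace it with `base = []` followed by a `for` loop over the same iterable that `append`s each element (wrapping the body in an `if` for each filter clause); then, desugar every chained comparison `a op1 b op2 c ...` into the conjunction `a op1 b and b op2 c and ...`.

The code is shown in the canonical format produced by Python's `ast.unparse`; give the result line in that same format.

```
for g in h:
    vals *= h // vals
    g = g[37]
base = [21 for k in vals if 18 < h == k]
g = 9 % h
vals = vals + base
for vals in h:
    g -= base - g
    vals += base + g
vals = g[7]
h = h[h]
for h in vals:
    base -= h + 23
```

vals = g[7]

Transformed code:
for g in h:
    vals *= h // vals
    g = g[37]
base = []
for k in vals:
    if 18 < h and h == k:
        base.append(21)
g = 9 % h
vals = vals + base
for vals in h:
    g -= base - g
    vals += base + g
vals = g[7]
h = h[h]
for h in vals:
    base -= h + 23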